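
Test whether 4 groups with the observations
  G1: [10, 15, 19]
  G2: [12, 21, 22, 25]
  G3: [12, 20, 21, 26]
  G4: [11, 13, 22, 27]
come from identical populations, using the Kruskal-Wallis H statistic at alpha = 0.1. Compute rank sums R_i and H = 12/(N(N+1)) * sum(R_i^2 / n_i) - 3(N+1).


Step 1: Combine all N = 15 observations and assign midranks.
sorted (value, group, rank): (10,G1,1), (11,G4,2), (12,G2,3.5), (12,G3,3.5), (13,G4,5), (15,G1,6), (19,G1,7), (20,G3,8), (21,G2,9.5), (21,G3,9.5), (22,G2,11.5), (22,G4,11.5), (25,G2,13), (26,G3,14), (27,G4,15)
Step 2: Sum ranks within each group.
R_1 = 14 (n_1 = 3)
R_2 = 37.5 (n_2 = 4)
R_3 = 35 (n_3 = 4)
R_4 = 33.5 (n_4 = 4)
Step 3: H = 12/(N(N+1)) * sum(R_i^2/n_i) - 3(N+1)
     = 12/(15*16) * (14^2/3 + 37.5^2/4 + 35^2/4 + 33.5^2/4) - 3*16
     = 0.050000 * 1003.71 - 48
     = 2.185417.
Step 4: Ties present; correction factor C = 1 - 18/(15^3 - 15) = 0.994643. Corrected H = 2.185417 / 0.994643 = 2.197187.
Step 5: Under H0, H ~ chi^2(3); p-value = 0.532503.
Step 6: alpha = 0.1. fail to reject H0.

H = 2.1972, df = 3, p = 0.532503, fail to reject H0.


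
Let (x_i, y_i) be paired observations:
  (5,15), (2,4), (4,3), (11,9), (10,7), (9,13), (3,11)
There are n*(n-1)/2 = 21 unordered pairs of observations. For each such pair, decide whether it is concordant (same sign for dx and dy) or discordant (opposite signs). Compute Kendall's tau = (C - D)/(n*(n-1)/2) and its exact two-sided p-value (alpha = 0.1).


Step 1: Enumerate the 21 unordered pairs (i,j) with i<j and classify each by sign(x_j-x_i) * sign(y_j-y_i).
  (1,2):dx=-3,dy=-11->C; (1,3):dx=-1,dy=-12->C; (1,4):dx=+6,dy=-6->D; (1,5):dx=+5,dy=-8->D
  (1,6):dx=+4,dy=-2->D; (1,7):dx=-2,dy=-4->C; (2,3):dx=+2,dy=-1->D; (2,4):dx=+9,dy=+5->C
  (2,5):dx=+8,dy=+3->C; (2,6):dx=+7,dy=+9->C; (2,7):dx=+1,dy=+7->C; (3,4):dx=+7,dy=+6->C
  (3,5):dx=+6,dy=+4->C; (3,6):dx=+5,dy=+10->C; (3,7):dx=-1,dy=+8->D; (4,5):dx=-1,dy=-2->C
  (4,6):dx=-2,dy=+4->D; (4,7):dx=-8,dy=+2->D; (5,6):dx=-1,dy=+6->D; (5,7):dx=-7,dy=+4->D
  (6,7):dx=-6,dy=-2->C
Step 2: C = 12, D = 9, total pairs = 21.
Step 3: tau = (C - D)/(n(n-1)/2) = (12 - 9)/21 = 0.142857.
Step 4: Exact two-sided p-value (enumerate n! = 5040 permutations of y under H0): p = 0.772619.
Step 5: alpha = 0.1. fail to reject H0.

tau_b = 0.1429 (C=12, D=9), p = 0.772619, fail to reject H0.


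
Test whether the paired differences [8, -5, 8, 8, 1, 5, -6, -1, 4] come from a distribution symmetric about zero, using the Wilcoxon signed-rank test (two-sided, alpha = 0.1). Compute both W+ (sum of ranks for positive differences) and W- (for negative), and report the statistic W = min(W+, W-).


Step 1: Drop any zero differences (none here) and take |d_i|.
|d| = [8, 5, 8, 8, 1, 5, 6, 1, 4]
Step 2: Midrank |d_i| (ties get averaged ranks).
ranks: |8|->8, |5|->4.5, |8|->8, |8|->8, |1|->1.5, |5|->4.5, |6|->6, |1|->1.5, |4|->3
Step 3: Attach original signs; sum ranks with positive sign and with negative sign.
W+ = 8 + 8 + 8 + 1.5 + 4.5 + 3 = 33
W- = 4.5 + 6 + 1.5 = 12
(Check: W+ + W- = 45 should equal n(n+1)/2 = 45.)
Step 4: Test statistic W = min(W+, W-) = 12.
Step 5: Ties in |d|, so use the tie-corrected normal approximation.
        E[W] = n(n+1)/4 = 9*10/4 = 22.5.
        Tie groups: |d|=1 (t=2), |d|=5 (t=2), |d|=8 (t=3); sum(t^3 - t) = 36.
        Var[W] = n(n+1)(2n+1)/24 - sum(t^3-t)/48 = 1710/24 - 36/48 = 70.5.
        z = (W - E[W]) / sqrt(Var[W]) = (12 - 22.5) / 8.3964 = -1.2505.
        Two-sided p = 2*Phi(z) = 0.211105.
Step 6: alpha = 0.1. fail to reject H0.

W+ = 33, W- = 12, W = min = 12, p = 0.211105, fail to reject H0.


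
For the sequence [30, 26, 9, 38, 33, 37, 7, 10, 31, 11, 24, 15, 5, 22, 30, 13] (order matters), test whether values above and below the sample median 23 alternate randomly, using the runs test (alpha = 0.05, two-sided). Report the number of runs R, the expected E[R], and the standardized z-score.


Step 1: Compute median = 23; label A = above, B = below.
Labels in order: AABAAABBABABBBAB  (n_A = 8, n_B = 8)
Step 2: Count runs R = 10.
Step 3: Under H0 (random ordering), E[R] = 2*n_A*n_B/(n_A+n_B) + 1 = 2*8*8/16 + 1 = 9.0000.
        Var[R] = 2*n_A*n_B*(2*n_A*n_B - n_A - n_B) / ((n_A+n_B)^2 * (n_A+n_B-1)) = 14336/3840 = 3.7333.
        SD[R] = 1.9322.
Step 4: Continuity-corrected z = (R - 0.5 - E[R]) / SD[R] = (10 - 0.5 - 9.0000) / 1.9322 = 0.2588.
Step 5: Two-sided p-value via normal approximation = 2*(1 - Phi(|z|)) = 0.795809.
Step 6: alpha = 0.05. fail to reject H0.

R = 10, z = 0.2588, p = 0.795809, fail to reject H0.


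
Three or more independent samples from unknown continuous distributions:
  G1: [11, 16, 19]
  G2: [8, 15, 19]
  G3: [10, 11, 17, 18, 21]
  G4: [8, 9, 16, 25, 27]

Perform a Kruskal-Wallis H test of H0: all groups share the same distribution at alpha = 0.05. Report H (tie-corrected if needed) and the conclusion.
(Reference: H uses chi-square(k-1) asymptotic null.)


Step 1: Combine all N = 16 observations and assign midranks.
sorted (value, group, rank): (8,G2,1.5), (8,G4,1.5), (9,G4,3), (10,G3,4), (11,G1,5.5), (11,G3,5.5), (15,G2,7), (16,G1,8.5), (16,G4,8.5), (17,G3,10), (18,G3,11), (19,G1,12.5), (19,G2,12.5), (21,G3,14), (25,G4,15), (27,G4,16)
Step 2: Sum ranks within each group.
R_1 = 26.5 (n_1 = 3)
R_2 = 21 (n_2 = 3)
R_3 = 44.5 (n_3 = 5)
R_4 = 44 (n_4 = 5)
Step 3: H = 12/(N(N+1)) * sum(R_i^2/n_i) - 3(N+1)
     = 12/(16*17) * (26.5^2/3 + 21^2/3 + 44.5^2/5 + 44^2/5) - 3*17
     = 0.044118 * 1164.33 - 51
     = 0.367647.
Step 4: Ties present; correction factor C = 1 - 24/(16^3 - 16) = 0.994118. Corrected H = 0.367647 / 0.994118 = 0.369822.
Step 5: Under H0, H ~ chi^2(3); p-value = 0.946403.
Step 6: alpha = 0.05. fail to reject H0.

H = 0.3698, df = 3, p = 0.946403, fail to reject H0.


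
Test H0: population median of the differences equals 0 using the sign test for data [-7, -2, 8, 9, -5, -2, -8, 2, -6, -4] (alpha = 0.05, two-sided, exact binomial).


Step 1: Discard zero differences. Original n = 10; n_eff = number of nonzero differences = 10.
Nonzero differences (with sign): -7, -2, +8, +9, -5, -2, -8, +2, -6, -4
Step 2: Count signs: positive = 3, negative = 7.
Step 3: Under H0: P(positive) = 0.5, so the number of positives S ~ Bin(10, 0.5).
Step 4: Two-sided exact p-value = sum of Bin(10,0.5) probabilities at or below the observed probability = 0.343750.
Step 5: alpha = 0.05. fail to reject H0.

n_eff = 10, pos = 3, neg = 7, p = 0.343750, fail to reject H0.


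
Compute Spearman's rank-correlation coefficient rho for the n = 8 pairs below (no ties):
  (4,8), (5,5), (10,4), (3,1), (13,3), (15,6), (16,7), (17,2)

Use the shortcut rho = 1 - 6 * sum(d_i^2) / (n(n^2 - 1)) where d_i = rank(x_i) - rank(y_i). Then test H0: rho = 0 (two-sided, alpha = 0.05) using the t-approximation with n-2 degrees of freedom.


Step 1: Rank x and y separately (midranks; no ties here).
rank(x): 4->2, 5->3, 10->4, 3->1, 13->5, 15->6, 16->7, 17->8
rank(y): 8->8, 5->5, 4->4, 1->1, 3->3, 6->6, 7->7, 2->2
Step 2: d_i = R_x(i) - R_y(i); compute d_i^2.
  (2-8)^2=36, (3-5)^2=4, (4-4)^2=0, (1-1)^2=0, (5-3)^2=4, (6-6)^2=0, (7-7)^2=0, (8-2)^2=36
sum(d^2) = 80.
Step 3: rho = 1 - 6*80 / (8*(8^2 - 1)) = 1 - 480/504 = 0.047619.
Step 4: Under H0, t = rho * sqrt((n-2)/(1-rho^2)) = 0.1168 ~ t(6).
Step 5: Two-sided p-value from the t-distribution with 6 df = 0.910849.
Step 6: alpha = 0.05. fail to reject H0.

rho = 0.0476, p = 0.910849, fail to reject H0 at alpha = 0.05.


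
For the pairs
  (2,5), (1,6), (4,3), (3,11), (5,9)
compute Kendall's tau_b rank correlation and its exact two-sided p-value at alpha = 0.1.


Step 1: Enumerate the 10 unordered pairs (i,j) with i<j and classify each by sign(x_j-x_i) * sign(y_j-y_i).
  (1,2):dx=-1,dy=+1->D; (1,3):dx=+2,dy=-2->D; (1,4):dx=+1,dy=+6->C; (1,5):dx=+3,dy=+4->C
  (2,3):dx=+3,dy=-3->D; (2,4):dx=+2,dy=+5->C; (2,5):dx=+4,dy=+3->C; (3,4):dx=-1,dy=+8->D
  (3,5):dx=+1,dy=+6->C; (4,5):dx=+2,dy=-2->D
Step 2: C = 5, D = 5, total pairs = 10.
Step 3: tau = (C - D)/(n(n-1)/2) = (5 - 5)/10 = 0.000000.
Step 4: Exact two-sided p-value (enumerate n! = 120 permutations of y under H0): p = 1.000000.
Step 5: alpha = 0.1. fail to reject H0.

tau_b = 0.0000 (C=5, D=5), p = 1.000000, fail to reject H0.


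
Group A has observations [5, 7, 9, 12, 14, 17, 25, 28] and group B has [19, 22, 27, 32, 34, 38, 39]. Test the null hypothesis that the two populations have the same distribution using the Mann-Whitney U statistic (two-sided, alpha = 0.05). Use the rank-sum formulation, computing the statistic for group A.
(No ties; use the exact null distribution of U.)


Step 1: Combine and sort all 15 observations; assign midranks.
sorted (value, group): (5,X), (7,X), (9,X), (12,X), (14,X), (17,X), (19,Y), (22,Y), (25,X), (27,Y), (28,X), (32,Y), (34,Y), (38,Y), (39,Y)
ranks: 5->1, 7->2, 9->3, 12->4, 14->5, 17->6, 19->7, 22->8, 25->9, 27->10, 28->11, 32->12, 34->13, 38->14, 39->15
Step 2: Rank sum for X: R1 = 1 + 2 + 3 + 4 + 5 + 6 + 9 + 11 = 41.
Step 3: U_X = R1 - n1(n1+1)/2 = 41 - 8*9/2 = 41 - 36 = 5.
       U_Y = n1*n2 - U_X = 56 - 5 = 51.
Step 4: No ties, so the exact null distribution of U (based on enumerating the C(15,8) = 6435 equally likely rank assignments) gives the two-sided p-value.
Step 5: p-value = 0.005905; compare to alpha = 0.05. reject H0.

U_X = 5, p = 0.005905, reject H0 at alpha = 0.05.


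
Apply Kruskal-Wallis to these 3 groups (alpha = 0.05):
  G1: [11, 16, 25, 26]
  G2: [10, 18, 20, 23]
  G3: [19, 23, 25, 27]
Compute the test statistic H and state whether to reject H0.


Step 1: Combine all N = 12 observations and assign midranks.
sorted (value, group, rank): (10,G2,1), (11,G1,2), (16,G1,3), (18,G2,4), (19,G3,5), (20,G2,6), (23,G2,7.5), (23,G3,7.5), (25,G1,9.5), (25,G3,9.5), (26,G1,11), (27,G3,12)
Step 2: Sum ranks within each group.
R_1 = 25.5 (n_1 = 4)
R_2 = 18.5 (n_2 = 4)
R_3 = 34 (n_3 = 4)
Step 3: H = 12/(N(N+1)) * sum(R_i^2/n_i) - 3(N+1)
     = 12/(12*13) * (25.5^2/4 + 18.5^2/4 + 34^2/4) - 3*13
     = 0.076923 * 537.125 - 39
     = 2.317308.
Step 4: Ties present; correction factor C = 1 - 12/(12^3 - 12) = 0.993007. Corrected H = 2.317308 / 0.993007 = 2.333627.
Step 5: Under H0, H ~ chi^2(2); p-value = 0.311358.
Step 6: alpha = 0.05. fail to reject H0.

H = 2.3336, df = 2, p = 0.311358, fail to reject H0.


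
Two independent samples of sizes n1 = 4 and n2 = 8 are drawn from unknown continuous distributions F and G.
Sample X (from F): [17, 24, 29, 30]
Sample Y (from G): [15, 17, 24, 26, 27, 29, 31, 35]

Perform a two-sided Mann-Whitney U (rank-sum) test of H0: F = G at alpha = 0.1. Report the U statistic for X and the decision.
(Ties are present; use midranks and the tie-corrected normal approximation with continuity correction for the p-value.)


Step 1: Combine and sort all 12 observations; assign midranks.
sorted (value, group): (15,Y), (17,X), (17,Y), (24,X), (24,Y), (26,Y), (27,Y), (29,X), (29,Y), (30,X), (31,Y), (35,Y)
ranks: 15->1, 17->2.5, 17->2.5, 24->4.5, 24->4.5, 26->6, 27->7, 29->8.5, 29->8.5, 30->10, 31->11, 35->12
Step 2: Rank sum for X: R1 = 2.5 + 4.5 + 8.5 + 10 = 25.5.
Step 3: U_X = R1 - n1(n1+1)/2 = 25.5 - 4*5/2 = 25.5 - 10 = 15.5.
       U_Y = n1*n2 - U_X = 32 - 15.5 = 16.5.
Step 4: Ties are present, so use the tie-corrected normal approximation (with continuity correction) for the p-value.
Step 5: p-value = 1.000000; compare to alpha = 0.1. fail to reject H0.

U_X = 15.5, p = 1.000000, fail to reject H0 at alpha = 0.1.


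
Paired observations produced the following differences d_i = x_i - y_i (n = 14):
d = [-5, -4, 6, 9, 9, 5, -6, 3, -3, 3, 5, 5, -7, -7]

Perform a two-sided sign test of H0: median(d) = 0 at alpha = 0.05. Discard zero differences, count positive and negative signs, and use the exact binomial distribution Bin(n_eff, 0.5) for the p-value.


Step 1: Discard zero differences. Original n = 14; n_eff = number of nonzero differences = 14.
Nonzero differences (with sign): -5, -4, +6, +9, +9, +5, -6, +3, -3, +3, +5, +5, -7, -7
Step 2: Count signs: positive = 8, negative = 6.
Step 3: Under H0: P(positive) = 0.5, so the number of positives S ~ Bin(14, 0.5).
Step 4: Two-sided exact p-value = sum of Bin(14,0.5) probabilities at or below the observed probability = 0.790527.
Step 5: alpha = 0.05. fail to reject H0.

n_eff = 14, pos = 8, neg = 6, p = 0.790527, fail to reject H0.


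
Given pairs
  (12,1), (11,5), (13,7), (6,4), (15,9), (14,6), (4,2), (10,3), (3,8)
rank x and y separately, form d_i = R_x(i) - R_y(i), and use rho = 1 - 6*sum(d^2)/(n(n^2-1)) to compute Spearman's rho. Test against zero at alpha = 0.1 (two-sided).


Step 1: Rank x and y separately (midranks; no ties here).
rank(x): 12->6, 11->5, 13->7, 6->3, 15->9, 14->8, 4->2, 10->4, 3->1
rank(y): 1->1, 5->5, 7->7, 4->4, 9->9, 6->6, 2->2, 3->3, 8->8
Step 2: d_i = R_x(i) - R_y(i); compute d_i^2.
  (6-1)^2=25, (5-5)^2=0, (7-7)^2=0, (3-4)^2=1, (9-9)^2=0, (8-6)^2=4, (2-2)^2=0, (4-3)^2=1, (1-8)^2=49
sum(d^2) = 80.
Step 3: rho = 1 - 6*80 / (9*(9^2 - 1)) = 1 - 480/720 = 0.333333.
Step 4: Under H0, t = rho * sqrt((n-2)/(1-rho^2)) = 0.9354 ~ t(7).
Step 5: Two-sided p-value from the t-distribution with 7 df = 0.380713.
Step 6: alpha = 0.1. fail to reject H0.

rho = 0.3333, p = 0.380713, fail to reject H0 at alpha = 0.1.


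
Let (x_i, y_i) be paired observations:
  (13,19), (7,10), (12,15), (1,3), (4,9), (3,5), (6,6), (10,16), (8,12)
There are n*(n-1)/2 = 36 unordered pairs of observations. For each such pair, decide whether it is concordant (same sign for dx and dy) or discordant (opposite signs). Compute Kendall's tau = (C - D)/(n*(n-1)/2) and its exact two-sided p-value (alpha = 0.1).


Step 1: Enumerate the 36 unordered pairs (i,j) with i<j and classify each by sign(x_j-x_i) * sign(y_j-y_i).
  (1,2):dx=-6,dy=-9->C; (1,3):dx=-1,dy=-4->C; (1,4):dx=-12,dy=-16->C; (1,5):dx=-9,dy=-10->C
  (1,6):dx=-10,dy=-14->C; (1,7):dx=-7,dy=-13->C; (1,8):dx=-3,dy=-3->C; (1,9):dx=-5,dy=-7->C
  (2,3):dx=+5,dy=+5->C; (2,4):dx=-6,dy=-7->C; (2,5):dx=-3,dy=-1->C; (2,6):dx=-4,dy=-5->C
  (2,7):dx=-1,dy=-4->C; (2,8):dx=+3,dy=+6->C; (2,9):dx=+1,dy=+2->C; (3,4):dx=-11,dy=-12->C
  (3,5):dx=-8,dy=-6->C; (3,6):dx=-9,dy=-10->C; (3,7):dx=-6,dy=-9->C; (3,8):dx=-2,dy=+1->D
  (3,9):dx=-4,dy=-3->C; (4,5):dx=+3,dy=+6->C; (4,6):dx=+2,dy=+2->C; (4,7):dx=+5,dy=+3->C
  (4,8):dx=+9,dy=+13->C; (4,9):dx=+7,dy=+9->C; (5,6):dx=-1,dy=-4->C; (5,7):dx=+2,dy=-3->D
  (5,8):dx=+6,dy=+7->C; (5,9):dx=+4,dy=+3->C; (6,7):dx=+3,dy=+1->C; (6,8):dx=+7,dy=+11->C
  (6,9):dx=+5,dy=+7->C; (7,8):dx=+4,dy=+10->C; (7,9):dx=+2,dy=+6->C; (8,9):dx=-2,dy=-4->C
Step 2: C = 34, D = 2, total pairs = 36.
Step 3: tau = (C - D)/(n(n-1)/2) = (34 - 2)/36 = 0.888889.
Step 4: Exact two-sided p-value (enumerate n! = 362880 permutations of y under H0): p = 0.000243.
Step 5: alpha = 0.1. reject H0.

tau_b = 0.8889 (C=34, D=2), p = 0.000243, reject H0.


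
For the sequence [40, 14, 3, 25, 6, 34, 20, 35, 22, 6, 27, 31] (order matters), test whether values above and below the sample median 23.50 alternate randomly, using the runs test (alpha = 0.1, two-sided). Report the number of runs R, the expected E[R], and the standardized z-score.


Step 1: Compute median = 23.50; label A = above, B = below.
Labels in order: ABBABABABBAA  (n_A = 6, n_B = 6)
Step 2: Count runs R = 9.
Step 3: Under H0 (random ordering), E[R] = 2*n_A*n_B/(n_A+n_B) + 1 = 2*6*6/12 + 1 = 7.0000.
        Var[R] = 2*n_A*n_B*(2*n_A*n_B - n_A - n_B) / ((n_A+n_B)^2 * (n_A+n_B-1)) = 4320/1584 = 2.7273.
        SD[R] = 1.6514.
Step 4: Continuity-corrected z = (R - 0.5 - E[R]) / SD[R] = (9 - 0.5 - 7.0000) / 1.6514 = 0.9083.
Step 5: Two-sided p-value via normal approximation = 2*(1 - Phi(|z|)) = 0.363722.
Step 6: alpha = 0.1. fail to reject H0.

R = 9, z = 0.9083, p = 0.363722, fail to reject H0.


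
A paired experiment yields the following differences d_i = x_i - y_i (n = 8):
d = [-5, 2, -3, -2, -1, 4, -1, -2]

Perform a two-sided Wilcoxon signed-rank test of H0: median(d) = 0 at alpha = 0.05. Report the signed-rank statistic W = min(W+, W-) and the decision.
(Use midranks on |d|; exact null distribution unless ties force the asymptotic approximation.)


Step 1: Drop any zero differences (none here) and take |d_i|.
|d| = [5, 2, 3, 2, 1, 4, 1, 2]
Step 2: Midrank |d_i| (ties get averaged ranks).
ranks: |5|->8, |2|->4, |3|->6, |2|->4, |1|->1.5, |4|->7, |1|->1.5, |2|->4
Step 3: Attach original signs; sum ranks with positive sign and with negative sign.
W+ = 4 + 7 = 11
W- = 8 + 6 + 4 + 1.5 + 1.5 + 4 = 25
(Check: W+ + W- = 36 should equal n(n+1)/2 = 36.)
Step 4: Test statistic W = min(W+, W-) = 11.
Step 5: Ties in |d|, so use the tie-corrected normal approximation.
        E[W] = n(n+1)/4 = 8*9/4 = 18.
        Tie groups: |d|=1 (t=2), |d|=2 (t=3); sum(t^3 - t) = 30.
        Var[W] = n(n+1)(2n+1)/24 - sum(t^3-t)/48 = 1224/24 - 30/48 = 50.375.
        z = (W - E[W]) / sqrt(Var[W]) = (11 - 18) / 7.0975 = -0.9863.
        Two-sided p = 2*Phi(z) = 0.324007.
Step 6: alpha = 0.05. fail to reject H0.

W+ = 11, W- = 25, W = min = 11, p = 0.324007, fail to reject H0.


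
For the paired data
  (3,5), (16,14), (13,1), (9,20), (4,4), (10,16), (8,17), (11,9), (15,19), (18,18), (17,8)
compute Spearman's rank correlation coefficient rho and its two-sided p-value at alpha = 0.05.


Step 1: Rank x and y separately (midranks; no ties here).
rank(x): 3->1, 16->9, 13->7, 9->4, 4->2, 10->5, 8->3, 11->6, 15->8, 18->11, 17->10
rank(y): 5->3, 14->6, 1->1, 20->11, 4->2, 16->7, 17->8, 9->5, 19->10, 18->9, 8->4
Step 2: d_i = R_x(i) - R_y(i); compute d_i^2.
  (1-3)^2=4, (9-6)^2=9, (7-1)^2=36, (4-11)^2=49, (2-2)^2=0, (5-7)^2=4, (3-8)^2=25, (6-5)^2=1, (8-10)^2=4, (11-9)^2=4, (10-4)^2=36
sum(d^2) = 172.
Step 3: rho = 1 - 6*172 / (11*(11^2 - 1)) = 1 - 1032/1320 = 0.218182.
Step 4: Under H0, t = rho * sqrt((n-2)/(1-rho^2)) = 0.6707 ~ t(9).
Step 5: Two-sided p-value from the t-distribution with 9 df = 0.519248.
Step 6: alpha = 0.05. fail to reject H0.

rho = 0.2182, p = 0.519248, fail to reject H0 at alpha = 0.05.


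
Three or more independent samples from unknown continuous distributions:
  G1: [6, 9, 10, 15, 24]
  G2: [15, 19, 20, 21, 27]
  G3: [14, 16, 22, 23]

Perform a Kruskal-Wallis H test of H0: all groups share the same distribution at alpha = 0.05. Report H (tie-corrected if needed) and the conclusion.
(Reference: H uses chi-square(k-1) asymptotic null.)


Step 1: Combine all N = 14 observations and assign midranks.
sorted (value, group, rank): (6,G1,1), (9,G1,2), (10,G1,3), (14,G3,4), (15,G1,5.5), (15,G2,5.5), (16,G3,7), (19,G2,8), (20,G2,9), (21,G2,10), (22,G3,11), (23,G3,12), (24,G1,13), (27,G2,14)
Step 2: Sum ranks within each group.
R_1 = 24.5 (n_1 = 5)
R_2 = 46.5 (n_2 = 5)
R_3 = 34 (n_3 = 4)
Step 3: H = 12/(N(N+1)) * sum(R_i^2/n_i) - 3(N+1)
     = 12/(14*15) * (24.5^2/5 + 46.5^2/5 + 34^2/4) - 3*15
     = 0.057143 * 841.5 - 45
     = 3.085714.
Step 4: Ties present; correction factor C = 1 - 6/(14^3 - 14) = 0.997802. Corrected H = 3.085714 / 0.997802 = 3.092511.
Step 5: Under H0, H ~ chi^2(2); p-value = 0.213044.
Step 6: alpha = 0.05. fail to reject H0.

H = 3.0925, df = 2, p = 0.213044, fail to reject H0.


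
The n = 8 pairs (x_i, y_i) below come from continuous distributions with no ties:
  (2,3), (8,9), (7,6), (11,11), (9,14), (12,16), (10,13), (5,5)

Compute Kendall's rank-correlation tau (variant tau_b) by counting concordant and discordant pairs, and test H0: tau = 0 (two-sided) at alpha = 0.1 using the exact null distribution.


Step 1: Enumerate the 28 unordered pairs (i,j) with i<j and classify each by sign(x_j-x_i) * sign(y_j-y_i).
  (1,2):dx=+6,dy=+6->C; (1,3):dx=+5,dy=+3->C; (1,4):dx=+9,dy=+8->C; (1,5):dx=+7,dy=+11->C
  (1,6):dx=+10,dy=+13->C; (1,7):dx=+8,dy=+10->C; (1,8):dx=+3,dy=+2->C; (2,3):dx=-1,dy=-3->C
  (2,4):dx=+3,dy=+2->C; (2,5):dx=+1,dy=+5->C; (2,6):dx=+4,dy=+7->C; (2,7):dx=+2,dy=+4->C
  (2,8):dx=-3,dy=-4->C; (3,4):dx=+4,dy=+5->C; (3,5):dx=+2,dy=+8->C; (3,6):dx=+5,dy=+10->C
  (3,7):dx=+3,dy=+7->C; (3,8):dx=-2,dy=-1->C; (4,5):dx=-2,dy=+3->D; (4,6):dx=+1,dy=+5->C
  (4,7):dx=-1,dy=+2->D; (4,8):dx=-6,dy=-6->C; (5,6):dx=+3,dy=+2->C; (5,7):dx=+1,dy=-1->D
  (5,8):dx=-4,dy=-9->C; (6,7):dx=-2,dy=-3->C; (6,8):dx=-7,dy=-11->C; (7,8):dx=-5,dy=-8->C
Step 2: C = 25, D = 3, total pairs = 28.
Step 3: tau = (C - D)/(n(n-1)/2) = (25 - 3)/28 = 0.785714.
Step 4: Exact two-sided p-value (enumerate n! = 40320 permutations of y under H0): p = 0.005506.
Step 5: alpha = 0.1. reject H0.

tau_b = 0.7857 (C=25, D=3), p = 0.005506, reject H0.


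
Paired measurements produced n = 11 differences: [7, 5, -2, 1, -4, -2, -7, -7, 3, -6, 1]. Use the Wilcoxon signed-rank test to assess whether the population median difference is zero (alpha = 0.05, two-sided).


Step 1: Drop any zero differences (none here) and take |d_i|.
|d| = [7, 5, 2, 1, 4, 2, 7, 7, 3, 6, 1]
Step 2: Midrank |d_i| (ties get averaged ranks).
ranks: |7|->10, |5|->7, |2|->3.5, |1|->1.5, |4|->6, |2|->3.5, |7|->10, |7|->10, |3|->5, |6|->8, |1|->1.5
Step 3: Attach original signs; sum ranks with positive sign and with negative sign.
W+ = 10 + 7 + 1.5 + 5 + 1.5 = 25
W- = 3.5 + 6 + 3.5 + 10 + 10 + 8 = 41
(Check: W+ + W- = 66 should equal n(n+1)/2 = 66.)
Step 4: Test statistic W = min(W+, W-) = 25.
Step 5: Ties in |d|, so use the tie-corrected normal approximation.
        E[W] = n(n+1)/4 = 11*12/4 = 33.
        Tie groups: |d|=1 (t=2), |d|=2 (t=2), |d|=7 (t=3); sum(t^3 - t) = 36.
        Var[W] = n(n+1)(2n+1)/24 - sum(t^3-t)/48 = 3036/24 - 36/48 = 125.75.
        z = (W - E[W]) / sqrt(Var[W]) = (25 - 33) / 11.2138 = -0.7134.
        Two-sided p = 2*Phi(z) = 0.475595.
Step 6: alpha = 0.05. fail to reject H0.

W+ = 25, W- = 41, W = min = 25, p = 0.475595, fail to reject H0.


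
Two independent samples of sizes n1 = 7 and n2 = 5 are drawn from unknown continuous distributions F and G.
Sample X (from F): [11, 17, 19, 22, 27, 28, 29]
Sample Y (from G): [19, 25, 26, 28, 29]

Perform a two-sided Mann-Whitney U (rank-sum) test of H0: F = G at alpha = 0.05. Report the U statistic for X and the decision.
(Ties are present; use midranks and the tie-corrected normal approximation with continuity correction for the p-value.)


Step 1: Combine and sort all 12 observations; assign midranks.
sorted (value, group): (11,X), (17,X), (19,X), (19,Y), (22,X), (25,Y), (26,Y), (27,X), (28,X), (28,Y), (29,X), (29,Y)
ranks: 11->1, 17->2, 19->3.5, 19->3.5, 22->5, 25->6, 26->7, 27->8, 28->9.5, 28->9.5, 29->11.5, 29->11.5
Step 2: Rank sum for X: R1 = 1 + 2 + 3.5 + 5 + 8 + 9.5 + 11.5 = 40.5.
Step 3: U_X = R1 - n1(n1+1)/2 = 40.5 - 7*8/2 = 40.5 - 28 = 12.5.
       U_Y = n1*n2 - U_X = 35 - 12.5 = 22.5.
Step 4: Ties are present, so use the tie-corrected normal approximation (with continuity correction) for the p-value.
Step 5: p-value = 0.462546; compare to alpha = 0.05. fail to reject H0.

U_X = 12.5, p = 0.462546, fail to reject H0 at alpha = 0.05.


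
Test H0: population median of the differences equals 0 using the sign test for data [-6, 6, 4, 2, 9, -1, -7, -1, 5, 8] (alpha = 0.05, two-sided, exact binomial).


Step 1: Discard zero differences. Original n = 10; n_eff = number of nonzero differences = 10.
Nonzero differences (with sign): -6, +6, +4, +2, +9, -1, -7, -1, +5, +8
Step 2: Count signs: positive = 6, negative = 4.
Step 3: Under H0: P(positive) = 0.5, so the number of positives S ~ Bin(10, 0.5).
Step 4: Two-sided exact p-value = sum of Bin(10,0.5) probabilities at or below the observed probability = 0.753906.
Step 5: alpha = 0.05. fail to reject H0.

n_eff = 10, pos = 6, neg = 4, p = 0.753906, fail to reject H0.


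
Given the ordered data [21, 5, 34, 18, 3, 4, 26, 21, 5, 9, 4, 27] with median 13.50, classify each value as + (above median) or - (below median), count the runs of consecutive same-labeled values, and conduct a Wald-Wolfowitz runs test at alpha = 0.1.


Step 1: Compute median = 13.50; label A = above, B = below.
Labels in order: ABAABBAABBBA  (n_A = 6, n_B = 6)
Step 2: Count runs R = 7.
Step 3: Under H0 (random ordering), E[R] = 2*n_A*n_B/(n_A+n_B) + 1 = 2*6*6/12 + 1 = 7.0000.
        Var[R] = 2*n_A*n_B*(2*n_A*n_B - n_A - n_B) / ((n_A+n_B)^2 * (n_A+n_B-1)) = 4320/1584 = 2.7273.
        SD[R] = 1.6514.
Step 4: R = E[R], so z = 0 with no continuity correction.
Step 5: Two-sided p-value via normal approximation = 2*(1 - Phi(|z|)) = 1.000000.
Step 6: alpha = 0.1. fail to reject H0.

R = 7, z = 0.0000, p = 1.000000, fail to reject H0.


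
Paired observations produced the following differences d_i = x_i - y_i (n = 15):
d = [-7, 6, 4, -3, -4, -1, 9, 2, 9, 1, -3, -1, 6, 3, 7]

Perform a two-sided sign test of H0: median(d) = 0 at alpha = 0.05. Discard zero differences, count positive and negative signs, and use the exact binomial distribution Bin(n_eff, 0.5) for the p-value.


Step 1: Discard zero differences. Original n = 15; n_eff = number of nonzero differences = 15.
Nonzero differences (with sign): -7, +6, +4, -3, -4, -1, +9, +2, +9, +1, -3, -1, +6, +3, +7
Step 2: Count signs: positive = 9, negative = 6.
Step 3: Under H0: P(positive) = 0.5, so the number of positives S ~ Bin(15, 0.5).
Step 4: Two-sided exact p-value = sum of Bin(15,0.5) probabilities at or below the observed probability = 0.607239.
Step 5: alpha = 0.05. fail to reject H0.

n_eff = 15, pos = 9, neg = 6, p = 0.607239, fail to reject H0.


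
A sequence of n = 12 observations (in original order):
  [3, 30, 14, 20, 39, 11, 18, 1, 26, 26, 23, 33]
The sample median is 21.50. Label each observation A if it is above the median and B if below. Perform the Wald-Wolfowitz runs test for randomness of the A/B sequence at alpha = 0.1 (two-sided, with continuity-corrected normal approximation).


Step 1: Compute median = 21.50; label A = above, B = below.
Labels in order: BABBABBBAAAA  (n_A = 6, n_B = 6)
Step 2: Count runs R = 6.
Step 3: Under H0 (random ordering), E[R] = 2*n_A*n_B/(n_A+n_B) + 1 = 2*6*6/12 + 1 = 7.0000.
        Var[R] = 2*n_A*n_B*(2*n_A*n_B - n_A - n_B) / ((n_A+n_B)^2 * (n_A+n_B-1)) = 4320/1584 = 2.7273.
        SD[R] = 1.6514.
Step 4: Continuity-corrected z = (R + 0.5 - E[R]) / SD[R] = (6 + 0.5 - 7.0000) / 1.6514 = -0.3028.
Step 5: Two-sided p-value via normal approximation = 2*(1 - Phi(|z|)) = 0.762069.
Step 6: alpha = 0.1. fail to reject H0.

R = 6, z = -0.3028, p = 0.762069, fail to reject H0.


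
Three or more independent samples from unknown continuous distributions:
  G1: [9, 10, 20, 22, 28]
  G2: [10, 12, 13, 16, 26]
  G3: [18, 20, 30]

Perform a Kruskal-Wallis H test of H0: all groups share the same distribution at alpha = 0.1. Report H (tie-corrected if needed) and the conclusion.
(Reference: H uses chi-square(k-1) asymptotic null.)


Step 1: Combine all N = 13 observations and assign midranks.
sorted (value, group, rank): (9,G1,1), (10,G1,2.5), (10,G2,2.5), (12,G2,4), (13,G2,5), (16,G2,6), (18,G3,7), (20,G1,8.5), (20,G3,8.5), (22,G1,10), (26,G2,11), (28,G1,12), (30,G3,13)
Step 2: Sum ranks within each group.
R_1 = 34 (n_1 = 5)
R_2 = 28.5 (n_2 = 5)
R_3 = 28.5 (n_3 = 3)
Step 3: H = 12/(N(N+1)) * sum(R_i^2/n_i) - 3(N+1)
     = 12/(13*14) * (34^2/5 + 28.5^2/5 + 28.5^2/3) - 3*14
     = 0.065934 * 664.4 - 42
     = 1.806593.
Step 4: Ties present; correction factor C = 1 - 12/(13^3 - 13) = 0.994505. Corrected H = 1.806593 / 0.994505 = 1.816575.
Step 5: Under H0, H ~ chi^2(2); p-value = 0.403214.
Step 6: alpha = 0.1. fail to reject H0.

H = 1.8166, df = 2, p = 0.403214, fail to reject H0.


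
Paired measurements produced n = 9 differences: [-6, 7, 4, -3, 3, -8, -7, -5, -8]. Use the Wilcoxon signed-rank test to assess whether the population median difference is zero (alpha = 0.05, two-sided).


Step 1: Drop any zero differences (none here) and take |d_i|.
|d| = [6, 7, 4, 3, 3, 8, 7, 5, 8]
Step 2: Midrank |d_i| (ties get averaged ranks).
ranks: |6|->5, |7|->6.5, |4|->3, |3|->1.5, |3|->1.5, |8|->8.5, |7|->6.5, |5|->4, |8|->8.5
Step 3: Attach original signs; sum ranks with positive sign and with negative sign.
W+ = 6.5 + 3 + 1.5 = 11
W- = 5 + 1.5 + 8.5 + 6.5 + 4 + 8.5 = 34
(Check: W+ + W- = 45 should equal n(n+1)/2 = 45.)
Step 4: Test statistic W = min(W+, W-) = 11.
Step 5: Ties in |d|, so use the tie-corrected normal approximation.
        E[W] = n(n+1)/4 = 9*10/4 = 22.5.
        Tie groups: |d|=3 (t=2), |d|=7 (t=2), |d|=8 (t=2); sum(t^3 - t) = 18.
        Var[W] = n(n+1)(2n+1)/24 - sum(t^3-t)/48 = 1710/24 - 18/48 = 70.875.
        z = (W - E[W]) / sqrt(Var[W]) = (11 - 22.5) / 8.4187 = -1.3660.
        Two-sided p = 2*Phi(z) = 0.171938.
Step 6: alpha = 0.05. fail to reject H0.

W+ = 11, W- = 34, W = min = 11, p = 0.171938, fail to reject H0.


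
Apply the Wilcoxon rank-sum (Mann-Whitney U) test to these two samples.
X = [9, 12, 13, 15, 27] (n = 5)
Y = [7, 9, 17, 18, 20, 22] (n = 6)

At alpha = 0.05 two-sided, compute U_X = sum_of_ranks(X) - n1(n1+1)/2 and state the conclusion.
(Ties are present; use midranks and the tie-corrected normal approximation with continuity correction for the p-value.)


Step 1: Combine and sort all 11 observations; assign midranks.
sorted (value, group): (7,Y), (9,X), (9,Y), (12,X), (13,X), (15,X), (17,Y), (18,Y), (20,Y), (22,Y), (27,X)
ranks: 7->1, 9->2.5, 9->2.5, 12->4, 13->5, 15->6, 17->7, 18->8, 20->9, 22->10, 27->11
Step 2: Rank sum for X: R1 = 2.5 + 4 + 5 + 6 + 11 = 28.5.
Step 3: U_X = R1 - n1(n1+1)/2 = 28.5 - 5*6/2 = 28.5 - 15 = 13.5.
       U_Y = n1*n2 - U_X = 30 - 13.5 = 16.5.
Step 4: Ties are present, so use the tie-corrected normal approximation (with continuity correction) for the p-value.
Step 5: p-value = 0.854805; compare to alpha = 0.05. fail to reject H0.

U_X = 13.5, p = 0.854805, fail to reject H0 at alpha = 0.05.


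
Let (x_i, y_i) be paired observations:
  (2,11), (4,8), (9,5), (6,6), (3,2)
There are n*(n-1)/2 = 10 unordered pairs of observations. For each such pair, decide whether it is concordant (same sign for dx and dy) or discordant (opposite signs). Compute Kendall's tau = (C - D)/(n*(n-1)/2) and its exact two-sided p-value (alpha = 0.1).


Step 1: Enumerate the 10 unordered pairs (i,j) with i<j and classify each by sign(x_j-x_i) * sign(y_j-y_i).
  (1,2):dx=+2,dy=-3->D; (1,3):dx=+7,dy=-6->D; (1,4):dx=+4,dy=-5->D; (1,5):dx=+1,dy=-9->D
  (2,3):dx=+5,dy=-3->D; (2,4):dx=+2,dy=-2->D; (2,5):dx=-1,dy=-6->C; (3,4):dx=-3,dy=+1->D
  (3,5):dx=-6,dy=-3->C; (4,5):dx=-3,dy=-4->C
Step 2: C = 3, D = 7, total pairs = 10.
Step 3: tau = (C - D)/(n(n-1)/2) = (3 - 7)/10 = -0.400000.
Step 4: Exact two-sided p-value (enumerate n! = 120 permutations of y under H0): p = 0.483333.
Step 5: alpha = 0.1. fail to reject H0.

tau_b = -0.4000 (C=3, D=7), p = 0.483333, fail to reject H0.


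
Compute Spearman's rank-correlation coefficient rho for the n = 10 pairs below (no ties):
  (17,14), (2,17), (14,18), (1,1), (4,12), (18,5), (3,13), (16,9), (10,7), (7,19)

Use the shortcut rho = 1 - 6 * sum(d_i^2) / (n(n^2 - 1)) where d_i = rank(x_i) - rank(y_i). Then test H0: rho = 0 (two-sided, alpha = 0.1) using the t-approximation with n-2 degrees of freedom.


Step 1: Rank x and y separately (midranks; no ties here).
rank(x): 17->9, 2->2, 14->7, 1->1, 4->4, 18->10, 3->3, 16->8, 10->6, 7->5
rank(y): 14->7, 17->8, 18->9, 1->1, 12->5, 5->2, 13->6, 9->4, 7->3, 19->10
Step 2: d_i = R_x(i) - R_y(i); compute d_i^2.
  (9-7)^2=4, (2-8)^2=36, (7-9)^2=4, (1-1)^2=0, (4-5)^2=1, (10-2)^2=64, (3-6)^2=9, (8-4)^2=16, (6-3)^2=9, (5-10)^2=25
sum(d^2) = 168.
Step 3: rho = 1 - 6*168 / (10*(10^2 - 1)) = 1 - 1008/990 = -0.018182.
Step 4: Under H0, t = rho * sqrt((n-2)/(1-rho^2)) = -0.0514 ~ t(8).
Step 5: Two-sided p-value from the t-distribution with 8 df = 0.960240.
Step 6: alpha = 0.1. fail to reject H0.

rho = -0.0182, p = 0.960240, fail to reject H0 at alpha = 0.1.


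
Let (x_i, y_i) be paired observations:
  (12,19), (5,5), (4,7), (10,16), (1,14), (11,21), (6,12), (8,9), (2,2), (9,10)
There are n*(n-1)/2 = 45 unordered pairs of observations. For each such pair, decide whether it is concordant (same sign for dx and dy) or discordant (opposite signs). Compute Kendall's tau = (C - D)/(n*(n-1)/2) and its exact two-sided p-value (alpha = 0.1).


Step 1: Enumerate the 45 unordered pairs (i,j) with i<j and classify each by sign(x_j-x_i) * sign(y_j-y_i).
  (1,2):dx=-7,dy=-14->C; (1,3):dx=-8,dy=-12->C; (1,4):dx=-2,dy=-3->C; (1,5):dx=-11,dy=-5->C
  (1,6):dx=-1,dy=+2->D; (1,7):dx=-6,dy=-7->C; (1,8):dx=-4,dy=-10->C; (1,9):dx=-10,dy=-17->C
  (1,10):dx=-3,dy=-9->C; (2,3):dx=-1,dy=+2->D; (2,4):dx=+5,dy=+11->C; (2,5):dx=-4,dy=+9->D
  (2,6):dx=+6,dy=+16->C; (2,7):dx=+1,dy=+7->C; (2,8):dx=+3,dy=+4->C; (2,9):dx=-3,dy=-3->C
  (2,10):dx=+4,dy=+5->C; (3,4):dx=+6,dy=+9->C; (3,5):dx=-3,dy=+7->D; (3,6):dx=+7,dy=+14->C
  (3,7):dx=+2,dy=+5->C; (3,8):dx=+4,dy=+2->C; (3,9):dx=-2,dy=-5->C; (3,10):dx=+5,dy=+3->C
  (4,5):dx=-9,dy=-2->C; (4,6):dx=+1,dy=+5->C; (4,7):dx=-4,dy=-4->C; (4,8):dx=-2,dy=-7->C
  (4,9):dx=-8,dy=-14->C; (4,10):dx=-1,dy=-6->C; (5,6):dx=+10,dy=+7->C; (5,7):dx=+5,dy=-2->D
  (5,8):dx=+7,dy=-5->D; (5,9):dx=+1,dy=-12->D; (5,10):dx=+8,dy=-4->D; (6,7):dx=-5,dy=-9->C
  (6,8):dx=-3,dy=-12->C; (6,9):dx=-9,dy=-19->C; (6,10):dx=-2,dy=-11->C; (7,8):dx=+2,dy=-3->D
  (7,9):dx=-4,dy=-10->C; (7,10):dx=+3,dy=-2->D; (8,9):dx=-6,dy=-7->C; (8,10):dx=+1,dy=+1->C
  (9,10):dx=+7,dy=+8->C
Step 2: C = 35, D = 10, total pairs = 45.
Step 3: tau = (C - D)/(n(n-1)/2) = (35 - 10)/45 = 0.555556.
Step 4: Exact two-sided p-value (enumerate n! = 3628800 permutations of y under H0): p = 0.028609.
Step 5: alpha = 0.1. reject H0.

tau_b = 0.5556 (C=35, D=10), p = 0.028609, reject H0.


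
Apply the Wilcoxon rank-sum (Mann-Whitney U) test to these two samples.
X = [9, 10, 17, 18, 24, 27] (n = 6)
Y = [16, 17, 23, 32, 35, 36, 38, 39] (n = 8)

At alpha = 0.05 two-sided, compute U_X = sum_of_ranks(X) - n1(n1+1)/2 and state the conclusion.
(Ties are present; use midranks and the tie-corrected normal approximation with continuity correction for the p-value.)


Step 1: Combine and sort all 14 observations; assign midranks.
sorted (value, group): (9,X), (10,X), (16,Y), (17,X), (17,Y), (18,X), (23,Y), (24,X), (27,X), (32,Y), (35,Y), (36,Y), (38,Y), (39,Y)
ranks: 9->1, 10->2, 16->3, 17->4.5, 17->4.5, 18->6, 23->7, 24->8, 27->9, 32->10, 35->11, 36->12, 38->13, 39->14
Step 2: Rank sum for X: R1 = 1 + 2 + 4.5 + 6 + 8 + 9 = 30.5.
Step 3: U_X = R1 - n1(n1+1)/2 = 30.5 - 6*7/2 = 30.5 - 21 = 9.5.
       U_Y = n1*n2 - U_X = 48 - 9.5 = 38.5.
Step 4: Ties are present, so use the tie-corrected normal approximation (with continuity correction) for the p-value.
Step 5: p-value = 0.070392; compare to alpha = 0.05. fail to reject H0.

U_X = 9.5, p = 0.070392, fail to reject H0 at alpha = 0.05.


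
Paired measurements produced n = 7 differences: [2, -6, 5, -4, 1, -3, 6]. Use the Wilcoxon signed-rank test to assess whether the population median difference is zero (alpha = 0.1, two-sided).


Step 1: Drop any zero differences (none here) and take |d_i|.
|d| = [2, 6, 5, 4, 1, 3, 6]
Step 2: Midrank |d_i| (ties get averaged ranks).
ranks: |2|->2, |6|->6.5, |5|->5, |4|->4, |1|->1, |3|->3, |6|->6.5
Step 3: Attach original signs; sum ranks with positive sign and with negative sign.
W+ = 2 + 5 + 1 + 6.5 = 14.5
W- = 6.5 + 4 + 3 = 13.5
(Check: W+ + W- = 28 should equal n(n+1)/2 = 28.)
Step 4: Test statistic W = min(W+, W-) = 13.5.
Step 5: Ties in |d|, so use the tie-corrected normal approximation.
        E[W] = n(n+1)/4 = 7*8/4 = 14.
        Tie groups: |d|=6 (t=2); sum(t^3 - t) = 6.
        Var[W] = n(n+1)(2n+1)/24 - sum(t^3-t)/48 = 840/24 - 6/48 = 34.875.
        z = (W - E[W]) / sqrt(Var[W]) = (13.5 - 14) / 5.9055 = -0.0847.
        Two-sided p = 2*Phi(z) = 0.932526.
Step 6: alpha = 0.1. fail to reject H0.

W+ = 14.5, W- = 13.5, W = min = 13.5, p = 0.932526, fail to reject H0.


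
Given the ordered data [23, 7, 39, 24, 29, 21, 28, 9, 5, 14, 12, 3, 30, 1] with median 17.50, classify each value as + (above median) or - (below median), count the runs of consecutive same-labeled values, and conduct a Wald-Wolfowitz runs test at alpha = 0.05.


Step 1: Compute median = 17.50; label A = above, B = below.
Labels in order: ABAAAAABBBBBAB  (n_A = 7, n_B = 7)
Step 2: Count runs R = 6.
Step 3: Under H0 (random ordering), E[R] = 2*n_A*n_B/(n_A+n_B) + 1 = 2*7*7/14 + 1 = 8.0000.
        Var[R] = 2*n_A*n_B*(2*n_A*n_B - n_A - n_B) / ((n_A+n_B)^2 * (n_A+n_B-1)) = 8232/2548 = 3.2308.
        SD[R] = 1.7974.
Step 4: Continuity-corrected z = (R + 0.5 - E[R]) / SD[R] = (6 + 0.5 - 8.0000) / 1.7974 = -0.8345.
Step 5: Two-sided p-value via normal approximation = 2*(1 - Phi(|z|)) = 0.403986.
Step 6: alpha = 0.05. fail to reject H0.

R = 6, z = -0.8345, p = 0.403986, fail to reject H0.


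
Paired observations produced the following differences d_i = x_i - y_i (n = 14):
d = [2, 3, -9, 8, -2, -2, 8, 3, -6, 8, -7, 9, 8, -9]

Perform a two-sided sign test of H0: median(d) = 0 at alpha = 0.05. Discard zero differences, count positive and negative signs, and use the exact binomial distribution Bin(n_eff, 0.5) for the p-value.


Step 1: Discard zero differences. Original n = 14; n_eff = number of nonzero differences = 14.
Nonzero differences (with sign): +2, +3, -9, +8, -2, -2, +8, +3, -6, +8, -7, +9, +8, -9
Step 2: Count signs: positive = 8, negative = 6.
Step 3: Under H0: P(positive) = 0.5, so the number of positives S ~ Bin(14, 0.5).
Step 4: Two-sided exact p-value = sum of Bin(14,0.5) probabilities at or below the observed probability = 0.790527.
Step 5: alpha = 0.05. fail to reject H0.

n_eff = 14, pos = 8, neg = 6, p = 0.790527, fail to reject H0.


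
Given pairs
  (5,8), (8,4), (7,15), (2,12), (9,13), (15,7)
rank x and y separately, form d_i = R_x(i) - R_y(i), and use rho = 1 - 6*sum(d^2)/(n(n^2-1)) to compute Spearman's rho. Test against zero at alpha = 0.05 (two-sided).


Step 1: Rank x and y separately (midranks; no ties here).
rank(x): 5->2, 8->4, 7->3, 2->1, 9->5, 15->6
rank(y): 8->3, 4->1, 15->6, 12->4, 13->5, 7->2
Step 2: d_i = R_x(i) - R_y(i); compute d_i^2.
  (2-3)^2=1, (4-1)^2=9, (3-6)^2=9, (1-4)^2=9, (5-5)^2=0, (6-2)^2=16
sum(d^2) = 44.
Step 3: rho = 1 - 6*44 / (6*(6^2 - 1)) = 1 - 264/210 = -0.257143.
Step 4: Under H0, t = rho * sqrt((n-2)/(1-rho^2)) = -0.5322 ~ t(4).
Step 5: Two-sided p-value from the t-distribution with 4 df = 0.622787.
Step 6: alpha = 0.05. fail to reject H0.

rho = -0.2571, p = 0.622787, fail to reject H0 at alpha = 0.05.


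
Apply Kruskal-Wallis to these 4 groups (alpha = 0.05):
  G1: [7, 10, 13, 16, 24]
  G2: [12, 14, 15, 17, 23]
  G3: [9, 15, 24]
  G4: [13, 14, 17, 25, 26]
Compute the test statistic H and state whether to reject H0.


Step 1: Combine all N = 18 observations and assign midranks.
sorted (value, group, rank): (7,G1,1), (9,G3,2), (10,G1,3), (12,G2,4), (13,G1,5.5), (13,G4,5.5), (14,G2,7.5), (14,G4,7.5), (15,G2,9.5), (15,G3,9.5), (16,G1,11), (17,G2,12.5), (17,G4,12.5), (23,G2,14), (24,G1,15.5), (24,G3,15.5), (25,G4,17), (26,G4,18)
Step 2: Sum ranks within each group.
R_1 = 36 (n_1 = 5)
R_2 = 47.5 (n_2 = 5)
R_3 = 27 (n_3 = 3)
R_4 = 60.5 (n_4 = 5)
Step 3: H = 12/(N(N+1)) * sum(R_i^2/n_i) - 3(N+1)
     = 12/(18*19) * (36^2/5 + 47.5^2/5 + 27^2/3 + 60.5^2/5) - 3*19
     = 0.035088 * 1685.5 - 57
     = 2.140351.
Step 4: Ties present; correction factor C = 1 - 30/(18^3 - 18) = 0.994840. Corrected H = 2.140351 / 0.994840 = 2.151452.
Step 5: Under H0, H ~ chi^2(3); p-value = 0.541574.
Step 6: alpha = 0.05. fail to reject H0.

H = 2.1515, df = 3, p = 0.541574, fail to reject H0.


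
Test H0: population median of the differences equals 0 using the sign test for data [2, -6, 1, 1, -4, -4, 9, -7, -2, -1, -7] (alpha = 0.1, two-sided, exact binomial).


Step 1: Discard zero differences. Original n = 11; n_eff = number of nonzero differences = 11.
Nonzero differences (with sign): +2, -6, +1, +1, -4, -4, +9, -7, -2, -1, -7
Step 2: Count signs: positive = 4, negative = 7.
Step 3: Under H0: P(positive) = 0.5, so the number of positives S ~ Bin(11, 0.5).
Step 4: Two-sided exact p-value = sum of Bin(11,0.5) probabilities at or below the observed probability = 0.548828.
Step 5: alpha = 0.1. fail to reject H0.

n_eff = 11, pos = 4, neg = 7, p = 0.548828, fail to reject H0.


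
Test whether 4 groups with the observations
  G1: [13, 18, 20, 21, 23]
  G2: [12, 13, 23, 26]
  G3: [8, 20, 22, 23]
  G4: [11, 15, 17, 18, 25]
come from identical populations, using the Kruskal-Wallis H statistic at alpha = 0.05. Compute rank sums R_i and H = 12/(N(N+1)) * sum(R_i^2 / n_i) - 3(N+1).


Step 1: Combine all N = 18 observations and assign midranks.
sorted (value, group, rank): (8,G3,1), (11,G4,2), (12,G2,3), (13,G1,4.5), (13,G2,4.5), (15,G4,6), (17,G4,7), (18,G1,8.5), (18,G4,8.5), (20,G1,10.5), (20,G3,10.5), (21,G1,12), (22,G3,13), (23,G1,15), (23,G2,15), (23,G3,15), (25,G4,17), (26,G2,18)
Step 2: Sum ranks within each group.
R_1 = 50.5 (n_1 = 5)
R_2 = 40.5 (n_2 = 4)
R_3 = 39.5 (n_3 = 4)
R_4 = 40.5 (n_4 = 5)
Step 3: H = 12/(N(N+1)) * sum(R_i^2/n_i) - 3(N+1)
     = 12/(18*19) * (50.5^2/5 + 40.5^2/4 + 39.5^2/4 + 40.5^2/5) - 3*19
     = 0.035088 * 1638.22 - 57
     = 0.481579.
Step 4: Ties present; correction factor C = 1 - 42/(18^3 - 18) = 0.992776. Corrected H = 0.481579 / 0.992776 = 0.485083.
Step 5: Under H0, H ~ chi^2(3); p-value = 0.922156.
Step 6: alpha = 0.05. fail to reject H0.

H = 0.4851, df = 3, p = 0.922156, fail to reject H0.
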